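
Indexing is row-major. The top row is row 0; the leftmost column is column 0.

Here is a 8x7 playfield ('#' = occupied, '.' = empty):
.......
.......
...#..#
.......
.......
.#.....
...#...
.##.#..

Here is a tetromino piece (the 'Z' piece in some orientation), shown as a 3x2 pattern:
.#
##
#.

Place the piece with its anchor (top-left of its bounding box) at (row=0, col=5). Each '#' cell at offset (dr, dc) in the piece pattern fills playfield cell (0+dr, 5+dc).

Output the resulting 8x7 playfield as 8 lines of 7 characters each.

Fill (0+0,5+1) = (0,6)
Fill (0+1,5+0) = (1,5)
Fill (0+1,5+1) = (1,6)
Fill (0+2,5+0) = (2,5)

Answer: ......#
.....##
...#.##
.......
.......
.#.....
...#...
.##.#..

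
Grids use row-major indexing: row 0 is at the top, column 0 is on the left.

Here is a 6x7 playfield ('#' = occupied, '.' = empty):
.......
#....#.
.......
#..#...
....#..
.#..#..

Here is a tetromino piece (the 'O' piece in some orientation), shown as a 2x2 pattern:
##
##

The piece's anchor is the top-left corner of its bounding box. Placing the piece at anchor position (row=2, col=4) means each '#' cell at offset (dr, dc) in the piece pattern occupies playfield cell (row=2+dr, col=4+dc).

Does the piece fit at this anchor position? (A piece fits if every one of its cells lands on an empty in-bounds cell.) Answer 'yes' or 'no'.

Check each piece cell at anchor (2, 4):
  offset (0,0) -> (2,4): empty -> OK
  offset (0,1) -> (2,5): empty -> OK
  offset (1,0) -> (3,4): empty -> OK
  offset (1,1) -> (3,5): empty -> OK
All cells valid: yes

Answer: yes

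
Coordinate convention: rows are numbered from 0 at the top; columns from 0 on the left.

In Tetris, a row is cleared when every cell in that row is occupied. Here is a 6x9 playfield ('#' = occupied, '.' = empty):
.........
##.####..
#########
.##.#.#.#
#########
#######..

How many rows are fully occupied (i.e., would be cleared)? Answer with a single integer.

Answer: 2

Derivation:
Check each row:
  row 0: 9 empty cells -> not full
  row 1: 3 empty cells -> not full
  row 2: 0 empty cells -> FULL (clear)
  row 3: 4 empty cells -> not full
  row 4: 0 empty cells -> FULL (clear)
  row 5: 2 empty cells -> not full
Total rows cleared: 2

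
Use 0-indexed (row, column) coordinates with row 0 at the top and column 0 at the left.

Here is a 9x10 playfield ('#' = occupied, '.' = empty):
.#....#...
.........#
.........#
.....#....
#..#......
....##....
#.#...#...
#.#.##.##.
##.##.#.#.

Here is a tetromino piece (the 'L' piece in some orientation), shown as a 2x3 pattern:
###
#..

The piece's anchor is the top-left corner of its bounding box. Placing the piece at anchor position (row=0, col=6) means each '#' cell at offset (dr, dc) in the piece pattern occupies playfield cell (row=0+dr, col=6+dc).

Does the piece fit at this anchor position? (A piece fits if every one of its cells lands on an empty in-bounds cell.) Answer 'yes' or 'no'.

Answer: no

Derivation:
Check each piece cell at anchor (0, 6):
  offset (0,0) -> (0,6): occupied ('#') -> FAIL
  offset (0,1) -> (0,7): empty -> OK
  offset (0,2) -> (0,8): empty -> OK
  offset (1,0) -> (1,6): empty -> OK
All cells valid: no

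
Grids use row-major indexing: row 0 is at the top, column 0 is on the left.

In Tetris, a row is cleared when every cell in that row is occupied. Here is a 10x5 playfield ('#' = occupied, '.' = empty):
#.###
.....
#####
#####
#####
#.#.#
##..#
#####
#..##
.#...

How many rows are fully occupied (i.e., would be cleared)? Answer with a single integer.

Answer: 4

Derivation:
Check each row:
  row 0: 1 empty cell -> not full
  row 1: 5 empty cells -> not full
  row 2: 0 empty cells -> FULL (clear)
  row 3: 0 empty cells -> FULL (clear)
  row 4: 0 empty cells -> FULL (clear)
  row 5: 2 empty cells -> not full
  row 6: 2 empty cells -> not full
  row 7: 0 empty cells -> FULL (clear)
  row 8: 2 empty cells -> not full
  row 9: 4 empty cells -> not full
Total rows cleared: 4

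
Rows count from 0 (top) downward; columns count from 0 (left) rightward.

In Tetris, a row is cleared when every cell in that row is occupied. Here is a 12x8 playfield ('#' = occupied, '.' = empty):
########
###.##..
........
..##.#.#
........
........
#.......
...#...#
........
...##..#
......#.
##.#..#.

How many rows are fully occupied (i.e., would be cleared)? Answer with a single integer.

Check each row:
  row 0: 0 empty cells -> FULL (clear)
  row 1: 3 empty cells -> not full
  row 2: 8 empty cells -> not full
  row 3: 4 empty cells -> not full
  row 4: 8 empty cells -> not full
  row 5: 8 empty cells -> not full
  row 6: 7 empty cells -> not full
  row 7: 6 empty cells -> not full
  row 8: 8 empty cells -> not full
  row 9: 5 empty cells -> not full
  row 10: 7 empty cells -> not full
  row 11: 4 empty cells -> not full
Total rows cleared: 1

Answer: 1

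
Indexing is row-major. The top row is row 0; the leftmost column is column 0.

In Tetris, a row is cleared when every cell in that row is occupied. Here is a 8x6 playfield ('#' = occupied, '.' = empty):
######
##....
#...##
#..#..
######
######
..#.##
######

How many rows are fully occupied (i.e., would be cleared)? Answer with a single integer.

Check each row:
  row 0: 0 empty cells -> FULL (clear)
  row 1: 4 empty cells -> not full
  row 2: 3 empty cells -> not full
  row 3: 4 empty cells -> not full
  row 4: 0 empty cells -> FULL (clear)
  row 5: 0 empty cells -> FULL (clear)
  row 6: 3 empty cells -> not full
  row 7: 0 empty cells -> FULL (clear)
Total rows cleared: 4

Answer: 4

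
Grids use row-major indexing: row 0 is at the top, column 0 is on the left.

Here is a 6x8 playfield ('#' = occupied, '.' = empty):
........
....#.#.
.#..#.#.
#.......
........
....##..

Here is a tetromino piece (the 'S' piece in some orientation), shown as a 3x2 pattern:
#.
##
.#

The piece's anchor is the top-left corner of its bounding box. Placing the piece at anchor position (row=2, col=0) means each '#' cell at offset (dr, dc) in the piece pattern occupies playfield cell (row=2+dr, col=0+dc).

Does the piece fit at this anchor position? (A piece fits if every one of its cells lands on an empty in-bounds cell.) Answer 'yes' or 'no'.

Answer: no

Derivation:
Check each piece cell at anchor (2, 0):
  offset (0,0) -> (2,0): empty -> OK
  offset (1,0) -> (3,0): occupied ('#') -> FAIL
  offset (1,1) -> (3,1): empty -> OK
  offset (2,1) -> (4,1): empty -> OK
All cells valid: no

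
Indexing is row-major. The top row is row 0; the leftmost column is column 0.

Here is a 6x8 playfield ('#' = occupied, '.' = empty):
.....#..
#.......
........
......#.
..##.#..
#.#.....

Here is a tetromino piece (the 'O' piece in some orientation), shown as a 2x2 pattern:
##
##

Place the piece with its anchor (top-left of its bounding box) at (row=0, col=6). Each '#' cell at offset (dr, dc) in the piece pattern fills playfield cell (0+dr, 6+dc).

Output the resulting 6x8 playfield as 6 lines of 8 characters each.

Answer: .....###
#.....##
........
......#.
..##.#..
#.#.....

Derivation:
Fill (0+0,6+0) = (0,6)
Fill (0+0,6+1) = (0,7)
Fill (0+1,6+0) = (1,6)
Fill (0+1,6+1) = (1,7)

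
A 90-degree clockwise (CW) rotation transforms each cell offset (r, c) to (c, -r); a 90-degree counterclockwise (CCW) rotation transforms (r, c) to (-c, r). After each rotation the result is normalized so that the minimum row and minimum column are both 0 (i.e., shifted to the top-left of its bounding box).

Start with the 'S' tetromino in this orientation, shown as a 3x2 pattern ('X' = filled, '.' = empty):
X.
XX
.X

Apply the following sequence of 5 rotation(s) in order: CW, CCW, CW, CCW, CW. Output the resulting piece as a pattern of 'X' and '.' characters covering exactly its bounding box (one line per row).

Start:
X.
XX
.X
After rotation 1 (CW):
.XX
XX.
After rotation 2 (CCW):
X.
XX
.X
After rotation 3 (CW):
.XX
XX.
After rotation 4 (CCW):
X.
XX
.X
After rotation 5 (CW):
.XX
XX.

Answer: .XX
XX.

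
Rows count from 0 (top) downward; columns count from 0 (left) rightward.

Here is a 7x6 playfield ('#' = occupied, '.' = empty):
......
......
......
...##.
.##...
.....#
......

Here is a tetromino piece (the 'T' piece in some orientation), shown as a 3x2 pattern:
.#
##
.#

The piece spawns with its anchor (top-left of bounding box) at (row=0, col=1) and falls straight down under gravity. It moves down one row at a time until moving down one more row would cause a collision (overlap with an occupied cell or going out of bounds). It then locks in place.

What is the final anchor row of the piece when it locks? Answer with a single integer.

Spawn at (row=0, col=1). Try each row:
  row 0: fits
  row 1: fits
  row 2: blocked -> lock at row 1

Answer: 1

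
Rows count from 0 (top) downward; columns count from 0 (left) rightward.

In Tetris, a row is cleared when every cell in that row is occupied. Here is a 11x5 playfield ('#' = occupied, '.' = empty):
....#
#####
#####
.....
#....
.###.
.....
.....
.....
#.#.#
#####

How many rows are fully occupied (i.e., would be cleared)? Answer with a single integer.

Check each row:
  row 0: 4 empty cells -> not full
  row 1: 0 empty cells -> FULL (clear)
  row 2: 0 empty cells -> FULL (clear)
  row 3: 5 empty cells -> not full
  row 4: 4 empty cells -> not full
  row 5: 2 empty cells -> not full
  row 6: 5 empty cells -> not full
  row 7: 5 empty cells -> not full
  row 8: 5 empty cells -> not full
  row 9: 2 empty cells -> not full
  row 10: 0 empty cells -> FULL (clear)
Total rows cleared: 3

Answer: 3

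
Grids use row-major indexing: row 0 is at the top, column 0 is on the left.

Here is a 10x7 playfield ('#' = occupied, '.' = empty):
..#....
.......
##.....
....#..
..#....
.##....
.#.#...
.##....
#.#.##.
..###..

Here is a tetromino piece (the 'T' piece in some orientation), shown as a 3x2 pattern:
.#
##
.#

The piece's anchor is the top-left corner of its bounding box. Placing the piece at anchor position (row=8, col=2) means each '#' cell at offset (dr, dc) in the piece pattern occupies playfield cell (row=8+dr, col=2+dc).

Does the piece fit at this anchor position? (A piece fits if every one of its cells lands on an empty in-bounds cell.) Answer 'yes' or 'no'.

Answer: no

Derivation:
Check each piece cell at anchor (8, 2):
  offset (0,1) -> (8,3): empty -> OK
  offset (1,0) -> (9,2): occupied ('#') -> FAIL
  offset (1,1) -> (9,3): occupied ('#') -> FAIL
  offset (2,1) -> (10,3): out of bounds -> FAIL
All cells valid: no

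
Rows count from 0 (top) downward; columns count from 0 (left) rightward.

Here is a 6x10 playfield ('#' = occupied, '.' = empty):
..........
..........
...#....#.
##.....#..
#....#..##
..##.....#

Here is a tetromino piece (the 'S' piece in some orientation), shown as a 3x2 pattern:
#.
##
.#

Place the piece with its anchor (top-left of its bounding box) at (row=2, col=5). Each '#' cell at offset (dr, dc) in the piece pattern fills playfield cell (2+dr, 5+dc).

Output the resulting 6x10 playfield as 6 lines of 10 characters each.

Fill (2+0,5+0) = (2,5)
Fill (2+1,5+0) = (3,5)
Fill (2+1,5+1) = (3,6)
Fill (2+2,5+1) = (4,6)

Answer: ..........
..........
...#.#..#.
##...###..
#....##.##
..##.....#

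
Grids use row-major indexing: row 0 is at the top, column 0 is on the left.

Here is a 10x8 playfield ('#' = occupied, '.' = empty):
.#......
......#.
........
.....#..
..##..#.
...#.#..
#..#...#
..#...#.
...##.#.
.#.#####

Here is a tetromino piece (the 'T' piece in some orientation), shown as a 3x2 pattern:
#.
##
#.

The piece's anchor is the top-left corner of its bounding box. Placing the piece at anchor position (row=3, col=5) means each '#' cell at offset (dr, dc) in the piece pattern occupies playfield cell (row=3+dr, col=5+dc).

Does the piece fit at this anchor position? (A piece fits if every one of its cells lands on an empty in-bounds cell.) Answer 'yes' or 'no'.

Answer: no

Derivation:
Check each piece cell at anchor (3, 5):
  offset (0,0) -> (3,5): occupied ('#') -> FAIL
  offset (1,0) -> (4,5): empty -> OK
  offset (1,1) -> (4,6): occupied ('#') -> FAIL
  offset (2,0) -> (5,5): occupied ('#') -> FAIL
All cells valid: no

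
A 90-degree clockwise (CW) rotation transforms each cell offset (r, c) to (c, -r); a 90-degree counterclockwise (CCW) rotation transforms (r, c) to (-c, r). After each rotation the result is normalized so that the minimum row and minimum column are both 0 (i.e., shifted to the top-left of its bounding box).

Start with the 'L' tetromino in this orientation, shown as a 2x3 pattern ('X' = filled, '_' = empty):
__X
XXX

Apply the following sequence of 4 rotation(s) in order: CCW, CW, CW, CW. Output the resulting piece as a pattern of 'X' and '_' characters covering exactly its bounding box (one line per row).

Start:
__X
XXX
After rotation 1 (CCW):
XX
_X
_X
After rotation 2 (CW):
__X
XXX
After rotation 3 (CW):
X_
X_
XX
After rotation 4 (CW):
XXX
X__

Answer: XXX
X__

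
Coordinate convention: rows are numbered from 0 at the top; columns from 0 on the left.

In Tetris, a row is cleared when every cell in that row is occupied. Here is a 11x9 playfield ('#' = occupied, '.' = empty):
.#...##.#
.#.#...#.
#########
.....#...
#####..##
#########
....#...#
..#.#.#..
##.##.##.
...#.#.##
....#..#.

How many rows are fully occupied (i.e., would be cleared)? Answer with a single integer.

Answer: 2

Derivation:
Check each row:
  row 0: 5 empty cells -> not full
  row 1: 6 empty cells -> not full
  row 2: 0 empty cells -> FULL (clear)
  row 3: 8 empty cells -> not full
  row 4: 2 empty cells -> not full
  row 5: 0 empty cells -> FULL (clear)
  row 6: 7 empty cells -> not full
  row 7: 6 empty cells -> not full
  row 8: 3 empty cells -> not full
  row 9: 5 empty cells -> not full
  row 10: 7 empty cells -> not full
Total rows cleared: 2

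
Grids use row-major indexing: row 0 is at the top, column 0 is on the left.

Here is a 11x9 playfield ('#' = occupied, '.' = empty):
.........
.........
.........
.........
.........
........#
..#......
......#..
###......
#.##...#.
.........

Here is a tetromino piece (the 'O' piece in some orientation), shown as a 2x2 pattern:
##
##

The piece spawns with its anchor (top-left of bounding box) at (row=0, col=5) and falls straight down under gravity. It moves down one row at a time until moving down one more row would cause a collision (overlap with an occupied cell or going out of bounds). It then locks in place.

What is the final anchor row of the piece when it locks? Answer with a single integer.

Spawn at (row=0, col=5). Try each row:
  row 0: fits
  row 1: fits
  row 2: fits
  row 3: fits
  row 4: fits
  row 5: fits
  row 6: blocked -> lock at row 5

Answer: 5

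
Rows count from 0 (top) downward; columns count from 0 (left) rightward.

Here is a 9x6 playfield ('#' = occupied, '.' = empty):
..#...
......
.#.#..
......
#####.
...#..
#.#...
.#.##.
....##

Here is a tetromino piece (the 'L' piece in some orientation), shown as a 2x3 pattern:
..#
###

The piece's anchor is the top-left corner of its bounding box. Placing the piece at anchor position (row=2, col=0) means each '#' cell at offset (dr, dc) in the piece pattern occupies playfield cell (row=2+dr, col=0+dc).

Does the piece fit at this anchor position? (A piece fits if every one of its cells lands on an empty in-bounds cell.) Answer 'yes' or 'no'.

Check each piece cell at anchor (2, 0):
  offset (0,2) -> (2,2): empty -> OK
  offset (1,0) -> (3,0): empty -> OK
  offset (1,1) -> (3,1): empty -> OK
  offset (1,2) -> (3,2): empty -> OK
All cells valid: yes

Answer: yes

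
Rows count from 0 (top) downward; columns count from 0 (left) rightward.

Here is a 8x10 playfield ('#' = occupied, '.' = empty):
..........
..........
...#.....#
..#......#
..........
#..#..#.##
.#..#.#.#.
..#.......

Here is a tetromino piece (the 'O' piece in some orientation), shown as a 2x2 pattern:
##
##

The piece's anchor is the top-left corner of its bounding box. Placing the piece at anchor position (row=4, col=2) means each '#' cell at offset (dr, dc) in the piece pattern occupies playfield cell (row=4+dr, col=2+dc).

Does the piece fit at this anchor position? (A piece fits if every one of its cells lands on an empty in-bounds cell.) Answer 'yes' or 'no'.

Answer: no

Derivation:
Check each piece cell at anchor (4, 2):
  offset (0,0) -> (4,2): empty -> OK
  offset (0,1) -> (4,3): empty -> OK
  offset (1,0) -> (5,2): empty -> OK
  offset (1,1) -> (5,3): occupied ('#') -> FAIL
All cells valid: no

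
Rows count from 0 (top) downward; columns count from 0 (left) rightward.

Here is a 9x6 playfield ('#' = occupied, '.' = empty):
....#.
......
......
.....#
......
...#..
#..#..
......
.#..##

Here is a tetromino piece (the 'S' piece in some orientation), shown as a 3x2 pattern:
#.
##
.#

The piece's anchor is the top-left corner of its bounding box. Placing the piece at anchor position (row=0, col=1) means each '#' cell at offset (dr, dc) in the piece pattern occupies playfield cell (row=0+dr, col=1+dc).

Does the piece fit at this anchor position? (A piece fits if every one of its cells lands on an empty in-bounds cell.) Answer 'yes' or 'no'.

Answer: yes

Derivation:
Check each piece cell at anchor (0, 1):
  offset (0,0) -> (0,1): empty -> OK
  offset (1,0) -> (1,1): empty -> OK
  offset (1,1) -> (1,2): empty -> OK
  offset (2,1) -> (2,2): empty -> OK
All cells valid: yes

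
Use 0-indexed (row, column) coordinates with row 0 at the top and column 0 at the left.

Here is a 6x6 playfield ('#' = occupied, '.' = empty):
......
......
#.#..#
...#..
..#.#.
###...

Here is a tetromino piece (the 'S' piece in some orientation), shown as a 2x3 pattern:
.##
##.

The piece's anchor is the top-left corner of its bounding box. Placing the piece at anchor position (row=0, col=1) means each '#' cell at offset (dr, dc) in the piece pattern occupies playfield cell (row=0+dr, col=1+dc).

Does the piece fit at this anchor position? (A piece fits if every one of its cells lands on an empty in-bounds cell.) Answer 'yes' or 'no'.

Check each piece cell at anchor (0, 1):
  offset (0,1) -> (0,2): empty -> OK
  offset (0,2) -> (0,3): empty -> OK
  offset (1,0) -> (1,1): empty -> OK
  offset (1,1) -> (1,2): empty -> OK
All cells valid: yes

Answer: yes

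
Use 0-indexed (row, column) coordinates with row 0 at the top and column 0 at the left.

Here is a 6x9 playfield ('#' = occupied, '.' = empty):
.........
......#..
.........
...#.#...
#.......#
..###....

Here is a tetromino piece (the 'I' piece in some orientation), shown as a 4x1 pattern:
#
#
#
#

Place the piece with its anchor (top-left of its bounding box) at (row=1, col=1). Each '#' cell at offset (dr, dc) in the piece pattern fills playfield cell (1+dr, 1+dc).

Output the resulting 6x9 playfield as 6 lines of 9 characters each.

Fill (1+0,1+0) = (1,1)
Fill (1+1,1+0) = (2,1)
Fill (1+2,1+0) = (3,1)
Fill (1+3,1+0) = (4,1)

Answer: .........
.#....#..
.#.......
.#.#.#...
##......#
..###....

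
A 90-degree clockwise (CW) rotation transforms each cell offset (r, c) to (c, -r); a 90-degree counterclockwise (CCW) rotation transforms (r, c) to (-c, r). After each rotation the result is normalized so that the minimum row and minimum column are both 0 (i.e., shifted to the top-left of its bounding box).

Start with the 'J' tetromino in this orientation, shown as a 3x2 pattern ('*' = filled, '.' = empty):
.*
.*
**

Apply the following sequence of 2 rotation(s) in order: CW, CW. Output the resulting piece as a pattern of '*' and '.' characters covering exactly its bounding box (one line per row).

Answer: **
*.
*.

Derivation:
Start:
.*
.*
**
After rotation 1 (CW):
*..
***
After rotation 2 (CW):
**
*.
*.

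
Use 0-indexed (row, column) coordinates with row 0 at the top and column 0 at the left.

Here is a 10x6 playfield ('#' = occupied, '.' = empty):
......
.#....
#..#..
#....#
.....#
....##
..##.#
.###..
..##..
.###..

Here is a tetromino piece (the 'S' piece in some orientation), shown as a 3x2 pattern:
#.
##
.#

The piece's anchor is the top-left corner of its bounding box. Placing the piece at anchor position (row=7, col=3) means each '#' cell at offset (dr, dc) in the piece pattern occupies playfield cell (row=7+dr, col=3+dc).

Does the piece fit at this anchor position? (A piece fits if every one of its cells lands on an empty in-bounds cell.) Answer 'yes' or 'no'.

Check each piece cell at anchor (7, 3):
  offset (0,0) -> (7,3): occupied ('#') -> FAIL
  offset (1,0) -> (8,3): occupied ('#') -> FAIL
  offset (1,1) -> (8,4): empty -> OK
  offset (2,1) -> (9,4): empty -> OK
All cells valid: no

Answer: no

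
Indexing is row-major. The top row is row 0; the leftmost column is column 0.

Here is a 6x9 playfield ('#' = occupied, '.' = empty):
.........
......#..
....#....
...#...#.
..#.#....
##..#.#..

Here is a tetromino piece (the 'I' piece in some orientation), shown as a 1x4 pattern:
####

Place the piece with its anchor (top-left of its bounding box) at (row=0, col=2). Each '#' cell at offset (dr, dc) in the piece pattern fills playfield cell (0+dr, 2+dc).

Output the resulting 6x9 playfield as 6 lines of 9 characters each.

Answer: ..####...
......#..
....#....
...#...#.
..#.#....
##..#.#..

Derivation:
Fill (0+0,2+0) = (0,2)
Fill (0+0,2+1) = (0,3)
Fill (0+0,2+2) = (0,4)
Fill (0+0,2+3) = (0,5)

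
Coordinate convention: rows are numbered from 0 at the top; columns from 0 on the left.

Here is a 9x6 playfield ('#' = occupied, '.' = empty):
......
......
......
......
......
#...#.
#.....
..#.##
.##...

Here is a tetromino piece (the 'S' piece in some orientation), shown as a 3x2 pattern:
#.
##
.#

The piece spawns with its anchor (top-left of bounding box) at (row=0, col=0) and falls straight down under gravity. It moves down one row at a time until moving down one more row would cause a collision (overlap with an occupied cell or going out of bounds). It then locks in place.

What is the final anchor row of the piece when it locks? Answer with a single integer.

Answer: 3

Derivation:
Spawn at (row=0, col=0). Try each row:
  row 0: fits
  row 1: fits
  row 2: fits
  row 3: fits
  row 4: blocked -> lock at row 3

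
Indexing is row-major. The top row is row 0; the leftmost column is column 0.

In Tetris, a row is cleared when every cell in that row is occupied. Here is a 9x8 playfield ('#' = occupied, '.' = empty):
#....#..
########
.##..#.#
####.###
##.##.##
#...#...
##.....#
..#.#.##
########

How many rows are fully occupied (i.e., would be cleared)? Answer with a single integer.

Answer: 2

Derivation:
Check each row:
  row 0: 6 empty cells -> not full
  row 1: 0 empty cells -> FULL (clear)
  row 2: 4 empty cells -> not full
  row 3: 1 empty cell -> not full
  row 4: 2 empty cells -> not full
  row 5: 6 empty cells -> not full
  row 6: 5 empty cells -> not full
  row 7: 4 empty cells -> not full
  row 8: 0 empty cells -> FULL (clear)
Total rows cleared: 2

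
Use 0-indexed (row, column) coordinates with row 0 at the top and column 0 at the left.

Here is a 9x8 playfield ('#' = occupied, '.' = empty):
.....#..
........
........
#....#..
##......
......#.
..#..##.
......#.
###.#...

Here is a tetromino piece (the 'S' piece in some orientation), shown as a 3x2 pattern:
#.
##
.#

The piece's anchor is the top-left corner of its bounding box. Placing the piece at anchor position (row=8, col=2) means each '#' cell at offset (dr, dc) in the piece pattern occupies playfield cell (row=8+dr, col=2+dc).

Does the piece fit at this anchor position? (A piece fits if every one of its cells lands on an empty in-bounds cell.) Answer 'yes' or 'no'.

Check each piece cell at anchor (8, 2):
  offset (0,0) -> (8,2): occupied ('#') -> FAIL
  offset (1,0) -> (9,2): out of bounds -> FAIL
  offset (1,1) -> (9,3): out of bounds -> FAIL
  offset (2,1) -> (10,3): out of bounds -> FAIL
All cells valid: no

Answer: no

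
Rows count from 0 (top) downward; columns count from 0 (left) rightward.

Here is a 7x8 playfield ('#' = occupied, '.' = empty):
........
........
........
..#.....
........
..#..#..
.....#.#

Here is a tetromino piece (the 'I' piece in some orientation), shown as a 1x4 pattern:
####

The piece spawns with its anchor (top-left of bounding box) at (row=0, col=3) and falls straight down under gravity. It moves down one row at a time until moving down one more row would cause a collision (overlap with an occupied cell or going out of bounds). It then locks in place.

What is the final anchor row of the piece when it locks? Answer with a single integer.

Spawn at (row=0, col=3). Try each row:
  row 0: fits
  row 1: fits
  row 2: fits
  row 3: fits
  row 4: fits
  row 5: blocked -> lock at row 4

Answer: 4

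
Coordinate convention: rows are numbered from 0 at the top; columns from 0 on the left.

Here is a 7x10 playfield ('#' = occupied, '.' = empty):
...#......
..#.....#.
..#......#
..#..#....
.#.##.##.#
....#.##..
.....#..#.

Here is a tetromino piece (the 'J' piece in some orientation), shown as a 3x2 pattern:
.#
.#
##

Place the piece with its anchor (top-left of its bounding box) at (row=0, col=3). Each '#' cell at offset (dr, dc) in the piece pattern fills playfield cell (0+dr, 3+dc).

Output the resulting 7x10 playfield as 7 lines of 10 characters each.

Fill (0+0,3+1) = (0,4)
Fill (0+1,3+1) = (1,4)
Fill (0+2,3+0) = (2,3)
Fill (0+2,3+1) = (2,4)

Answer: ...##.....
..#.#...#.
..###....#
..#..#....
.#.##.##.#
....#.##..
.....#..#.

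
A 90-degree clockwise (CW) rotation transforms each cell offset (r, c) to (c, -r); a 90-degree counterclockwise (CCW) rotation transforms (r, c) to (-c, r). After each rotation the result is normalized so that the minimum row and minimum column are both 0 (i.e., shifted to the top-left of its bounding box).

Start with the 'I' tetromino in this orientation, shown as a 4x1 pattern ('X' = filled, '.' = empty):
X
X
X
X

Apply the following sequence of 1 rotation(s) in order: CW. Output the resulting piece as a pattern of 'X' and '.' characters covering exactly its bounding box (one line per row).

Start:
X
X
X
X
After rotation 1 (CW):
XXXX

Answer: XXXX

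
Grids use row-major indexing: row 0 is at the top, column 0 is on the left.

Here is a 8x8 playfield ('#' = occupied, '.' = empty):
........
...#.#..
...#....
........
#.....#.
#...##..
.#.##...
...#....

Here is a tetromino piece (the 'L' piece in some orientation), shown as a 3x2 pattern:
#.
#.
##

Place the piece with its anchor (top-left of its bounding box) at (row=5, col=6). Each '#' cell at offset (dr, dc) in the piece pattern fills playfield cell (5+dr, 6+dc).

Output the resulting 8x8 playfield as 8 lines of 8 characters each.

Fill (5+0,6+0) = (5,6)
Fill (5+1,6+0) = (6,6)
Fill (5+2,6+0) = (7,6)
Fill (5+2,6+1) = (7,7)

Answer: ........
...#.#..
...#....
........
#.....#.
#...###.
.#.##.#.
...#..##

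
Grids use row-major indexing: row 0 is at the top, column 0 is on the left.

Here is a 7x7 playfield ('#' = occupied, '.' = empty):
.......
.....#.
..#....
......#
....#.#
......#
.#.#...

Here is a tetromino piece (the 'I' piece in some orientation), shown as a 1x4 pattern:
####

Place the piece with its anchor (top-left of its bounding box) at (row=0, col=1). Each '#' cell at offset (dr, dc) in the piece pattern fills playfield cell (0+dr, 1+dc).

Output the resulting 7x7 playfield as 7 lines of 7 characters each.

Fill (0+0,1+0) = (0,1)
Fill (0+0,1+1) = (0,2)
Fill (0+0,1+2) = (0,3)
Fill (0+0,1+3) = (0,4)

Answer: .####..
.....#.
..#....
......#
....#.#
......#
.#.#...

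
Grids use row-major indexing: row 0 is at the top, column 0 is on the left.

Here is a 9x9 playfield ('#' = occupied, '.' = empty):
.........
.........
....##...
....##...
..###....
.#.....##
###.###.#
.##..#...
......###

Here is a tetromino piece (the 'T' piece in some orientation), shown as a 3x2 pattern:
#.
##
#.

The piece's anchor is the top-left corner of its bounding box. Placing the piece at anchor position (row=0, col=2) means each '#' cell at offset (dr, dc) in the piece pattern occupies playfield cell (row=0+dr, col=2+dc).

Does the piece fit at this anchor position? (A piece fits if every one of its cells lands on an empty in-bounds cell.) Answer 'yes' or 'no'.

Check each piece cell at anchor (0, 2):
  offset (0,0) -> (0,2): empty -> OK
  offset (1,0) -> (1,2): empty -> OK
  offset (1,1) -> (1,3): empty -> OK
  offset (2,0) -> (2,2): empty -> OK
All cells valid: yes

Answer: yes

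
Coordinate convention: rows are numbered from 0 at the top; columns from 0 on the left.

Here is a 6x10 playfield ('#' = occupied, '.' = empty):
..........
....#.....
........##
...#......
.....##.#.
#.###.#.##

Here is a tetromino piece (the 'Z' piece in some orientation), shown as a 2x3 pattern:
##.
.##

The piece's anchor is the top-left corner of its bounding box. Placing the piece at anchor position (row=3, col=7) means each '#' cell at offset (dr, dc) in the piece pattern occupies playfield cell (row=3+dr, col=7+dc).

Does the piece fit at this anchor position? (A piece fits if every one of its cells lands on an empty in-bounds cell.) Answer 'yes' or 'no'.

Answer: no

Derivation:
Check each piece cell at anchor (3, 7):
  offset (0,0) -> (3,7): empty -> OK
  offset (0,1) -> (3,8): empty -> OK
  offset (1,1) -> (4,8): occupied ('#') -> FAIL
  offset (1,2) -> (4,9): empty -> OK
All cells valid: no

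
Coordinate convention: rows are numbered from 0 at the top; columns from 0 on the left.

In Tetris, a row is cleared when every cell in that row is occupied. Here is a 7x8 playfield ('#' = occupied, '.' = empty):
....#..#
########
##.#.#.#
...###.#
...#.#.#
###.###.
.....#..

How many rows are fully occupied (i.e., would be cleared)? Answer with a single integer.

Answer: 1

Derivation:
Check each row:
  row 0: 6 empty cells -> not full
  row 1: 0 empty cells -> FULL (clear)
  row 2: 3 empty cells -> not full
  row 3: 4 empty cells -> not full
  row 4: 5 empty cells -> not full
  row 5: 2 empty cells -> not full
  row 6: 7 empty cells -> not full
Total rows cleared: 1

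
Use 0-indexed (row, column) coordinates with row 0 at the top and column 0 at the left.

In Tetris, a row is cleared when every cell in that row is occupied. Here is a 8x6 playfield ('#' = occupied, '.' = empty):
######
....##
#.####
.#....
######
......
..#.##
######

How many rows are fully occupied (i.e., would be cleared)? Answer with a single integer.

Check each row:
  row 0: 0 empty cells -> FULL (clear)
  row 1: 4 empty cells -> not full
  row 2: 1 empty cell -> not full
  row 3: 5 empty cells -> not full
  row 4: 0 empty cells -> FULL (clear)
  row 5: 6 empty cells -> not full
  row 6: 3 empty cells -> not full
  row 7: 0 empty cells -> FULL (clear)
Total rows cleared: 3

Answer: 3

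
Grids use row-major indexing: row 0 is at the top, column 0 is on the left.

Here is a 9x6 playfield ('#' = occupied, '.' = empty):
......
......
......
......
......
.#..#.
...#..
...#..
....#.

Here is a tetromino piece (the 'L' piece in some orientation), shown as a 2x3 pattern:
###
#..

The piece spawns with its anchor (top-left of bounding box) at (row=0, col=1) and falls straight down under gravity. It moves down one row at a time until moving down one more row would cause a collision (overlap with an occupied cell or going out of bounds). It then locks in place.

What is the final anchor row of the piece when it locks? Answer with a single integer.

Answer: 3

Derivation:
Spawn at (row=0, col=1). Try each row:
  row 0: fits
  row 1: fits
  row 2: fits
  row 3: fits
  row 4: blocked -> lock at row 3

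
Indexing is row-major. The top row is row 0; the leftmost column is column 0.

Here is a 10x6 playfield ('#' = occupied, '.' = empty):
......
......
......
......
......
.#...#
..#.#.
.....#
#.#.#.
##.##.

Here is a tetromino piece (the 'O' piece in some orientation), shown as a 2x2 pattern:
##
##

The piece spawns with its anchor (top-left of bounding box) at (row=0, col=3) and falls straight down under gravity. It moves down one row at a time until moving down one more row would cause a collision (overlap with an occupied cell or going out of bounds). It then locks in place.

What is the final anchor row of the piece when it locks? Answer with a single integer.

Spawn at (row=0, col=3). Try each row:
  row 0: fits
  row 1: fits
  row 2: fits
  row 3: fits
  row 4: fits
  row 5: blocked -> lock at row 4

Answer: 4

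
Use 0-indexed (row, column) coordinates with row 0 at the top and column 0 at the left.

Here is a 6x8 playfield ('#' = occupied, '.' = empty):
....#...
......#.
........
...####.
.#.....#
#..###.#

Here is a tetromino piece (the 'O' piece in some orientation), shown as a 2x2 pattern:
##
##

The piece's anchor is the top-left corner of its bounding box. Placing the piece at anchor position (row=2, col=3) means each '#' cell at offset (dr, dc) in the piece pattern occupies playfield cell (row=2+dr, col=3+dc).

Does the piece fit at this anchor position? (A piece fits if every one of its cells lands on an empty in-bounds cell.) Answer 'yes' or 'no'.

Check each piece cell at anchor (2, 3):
  offset (0,0) -> (2,3): empty -> OK
  offset (0,1) -> (2,4): empty -> OK
  offset (1,0) -> (3,3): occupied ('#') -> FAIL
  offset (1,1) -> (3,4): occupied ('#') -> FAIL
All cells valid: no

Answer: no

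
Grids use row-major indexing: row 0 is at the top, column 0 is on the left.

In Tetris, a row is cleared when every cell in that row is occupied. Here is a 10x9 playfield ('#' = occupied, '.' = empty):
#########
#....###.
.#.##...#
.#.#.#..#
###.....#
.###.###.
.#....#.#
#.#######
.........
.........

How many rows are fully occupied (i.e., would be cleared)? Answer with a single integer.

Check each row:
  row 0: 0 empty cells -> FULL (clear)
  row 1: 5 empty cells -> not full
  row 2: 5 empty cells -> not full
  row 3: 5 empty cells -> not full
  row 4: 5 empty cells -> not full
  row 5: 3 empty cells -> not full
  row 6: 6 empty cells -> not full
  row 7: 1 empty cell -> not full
  row 8: 9 empty cells -> not full
  row 9: 9 empty cells -> not full
Total rows cleared: 1

Answer: 1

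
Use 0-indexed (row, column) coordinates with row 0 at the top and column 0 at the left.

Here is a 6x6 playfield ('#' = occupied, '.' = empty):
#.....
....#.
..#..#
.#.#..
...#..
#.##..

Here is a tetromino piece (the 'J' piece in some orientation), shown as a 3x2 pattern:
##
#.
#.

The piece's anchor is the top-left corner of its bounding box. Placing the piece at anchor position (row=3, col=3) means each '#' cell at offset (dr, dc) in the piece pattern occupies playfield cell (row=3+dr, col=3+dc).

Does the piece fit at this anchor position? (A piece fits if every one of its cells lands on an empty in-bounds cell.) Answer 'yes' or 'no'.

Answer: no

Derivation:
Check each piece cell at anchor (3, 3):
  offset (0,0) -> (3,3): occupied ('#') -> FAIL
  offset (0,1) -> (3,4): empty -> OK
  offset (1,0) -> (4,3): occupied ('#') -> FAIL
  offset (2,0) -> (5,3): occupied ('#') -> FAIL
All cells valid: no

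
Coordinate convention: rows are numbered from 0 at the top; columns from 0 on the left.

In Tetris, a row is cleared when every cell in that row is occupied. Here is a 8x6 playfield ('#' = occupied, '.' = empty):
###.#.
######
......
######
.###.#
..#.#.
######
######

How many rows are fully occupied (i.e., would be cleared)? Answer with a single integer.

Check each row:
  row 0: 2 empty cells -> not full
  row 1: 0 empty cells -> FULL (clear)
  row 2: 6 empty cells -> not full
  row 3: 0 empty cells -> FULL (clear)
  row 4: 2 empty cells -> not full
  row 5: 4 empty cells -> not full
  row 6: 0 empty cells -> FULL (clear)
  row 7: 0 empty cells -> FULL (clear)
Total rows cleared: 4

Answer: 4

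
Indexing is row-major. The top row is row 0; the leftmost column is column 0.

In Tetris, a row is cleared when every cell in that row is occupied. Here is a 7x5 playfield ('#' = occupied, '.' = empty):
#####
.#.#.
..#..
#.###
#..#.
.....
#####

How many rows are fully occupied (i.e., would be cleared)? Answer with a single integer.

Answer: 2

Derivation:
Check each row:
  row 0: 0 empty cells -> FULL (clear)
  row 1: 3 empty cells -> not full
  row 2: 4 empty cells -> not full
  row 3: 1 empty cell -> not full
  row 4: 3 empty cells -> not full
  row 5: 5 empty cells -> not full
  row 6: 0 empty cells -> FULL (clear)
Total rows cleared: 2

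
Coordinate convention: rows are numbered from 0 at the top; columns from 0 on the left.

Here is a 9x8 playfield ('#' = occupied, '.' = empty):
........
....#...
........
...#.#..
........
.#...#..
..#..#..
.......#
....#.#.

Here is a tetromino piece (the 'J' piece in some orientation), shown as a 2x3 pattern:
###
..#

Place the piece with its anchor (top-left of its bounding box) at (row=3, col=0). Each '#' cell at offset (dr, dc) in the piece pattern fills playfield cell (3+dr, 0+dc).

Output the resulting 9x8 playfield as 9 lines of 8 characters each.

Answer: ........
....#...
........
####.#..
..#.....
.#...#..
..#..#..
.......#
....#.#.

Derivation:
Fill (3+0,0+0) = (3,0)
Fill (3+0,0+1) = (3,1)
Fill (3+0,0+2) = (3,2)
Fill (3+1,0+2) = (4,2)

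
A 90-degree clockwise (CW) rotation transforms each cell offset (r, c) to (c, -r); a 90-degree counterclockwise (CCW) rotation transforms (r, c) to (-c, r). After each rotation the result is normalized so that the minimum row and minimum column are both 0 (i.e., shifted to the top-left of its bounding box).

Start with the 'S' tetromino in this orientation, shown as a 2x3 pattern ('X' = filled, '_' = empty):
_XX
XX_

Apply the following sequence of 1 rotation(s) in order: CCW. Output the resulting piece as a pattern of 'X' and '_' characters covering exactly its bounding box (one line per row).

Answer: X_
XX
_X

Derivation:
Start:
_XX
XX_
After rotation 1 (CCW):
X_
XX
_X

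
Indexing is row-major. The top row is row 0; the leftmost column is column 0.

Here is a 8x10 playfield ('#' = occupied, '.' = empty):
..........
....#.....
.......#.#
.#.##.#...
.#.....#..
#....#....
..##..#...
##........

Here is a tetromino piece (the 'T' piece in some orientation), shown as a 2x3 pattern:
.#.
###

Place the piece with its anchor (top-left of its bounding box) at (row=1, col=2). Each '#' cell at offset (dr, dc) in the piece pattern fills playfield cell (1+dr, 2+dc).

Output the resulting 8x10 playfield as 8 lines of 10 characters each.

Answer: ..........
...##.....
..###..#.#
.#.##.#...
.#.....#..
#....#....
..##..#...
##........

Derivation:
Fill (1+0,2+1) = (1,3)
Fill (1+1,2+0) = (2,2)
Fill (1+1,2+1) = (2,3)
Fill (1+1,2+2) = (2,4)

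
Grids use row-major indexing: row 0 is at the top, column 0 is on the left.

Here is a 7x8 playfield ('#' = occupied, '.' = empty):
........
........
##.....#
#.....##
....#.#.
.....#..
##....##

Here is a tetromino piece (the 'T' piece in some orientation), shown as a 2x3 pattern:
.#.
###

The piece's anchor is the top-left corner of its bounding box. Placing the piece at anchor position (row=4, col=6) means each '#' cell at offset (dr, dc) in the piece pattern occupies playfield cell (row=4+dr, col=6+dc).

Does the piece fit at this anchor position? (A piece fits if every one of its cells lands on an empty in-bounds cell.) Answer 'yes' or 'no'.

Answer: no

Derivation:
Check each piece cell at anchor (4, 6):
  offset (0,1) -> (4,7): empty -> OK
  offset (1,0) -> (5,6): empty -> OK
  offset (1,1) -> (5,7): empty -> OK
  offset (1,2) -> (5,8): out of bounds -> FAIL
All cells valid: no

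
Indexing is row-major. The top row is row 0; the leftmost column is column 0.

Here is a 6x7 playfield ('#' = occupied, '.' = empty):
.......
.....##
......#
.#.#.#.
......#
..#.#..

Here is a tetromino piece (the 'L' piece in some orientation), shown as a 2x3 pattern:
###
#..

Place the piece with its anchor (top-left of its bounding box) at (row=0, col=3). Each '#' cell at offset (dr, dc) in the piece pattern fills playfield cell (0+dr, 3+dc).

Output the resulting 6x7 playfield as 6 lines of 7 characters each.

Fill (0+0,3+0) = (0,3)
Fill (0+0,3+1) = (0,4)
Fill (0+0,3+2) = (0,5)
Fill (0+1,3+0) = (1,3)

Answer: ...###.
...#.##
......#
.#.#.#.
......#
..#.#..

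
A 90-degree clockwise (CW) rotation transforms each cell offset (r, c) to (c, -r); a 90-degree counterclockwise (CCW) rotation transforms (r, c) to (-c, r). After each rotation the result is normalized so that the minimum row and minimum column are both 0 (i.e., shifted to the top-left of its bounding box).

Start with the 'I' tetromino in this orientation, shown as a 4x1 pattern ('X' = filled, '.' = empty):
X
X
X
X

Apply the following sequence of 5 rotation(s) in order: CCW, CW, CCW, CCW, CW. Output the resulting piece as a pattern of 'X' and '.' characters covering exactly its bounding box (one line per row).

Start:
X
X
X
X
After rotation 1 (CCW):
XXXX
After rotation 2 (CW):
X
X
X
X
After rotation 3 (CCW):
XXXX
After rotation 4 (CCW):
X
X
X
X
After rotation 5 (CW):
XXXX

Answer: XXXX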